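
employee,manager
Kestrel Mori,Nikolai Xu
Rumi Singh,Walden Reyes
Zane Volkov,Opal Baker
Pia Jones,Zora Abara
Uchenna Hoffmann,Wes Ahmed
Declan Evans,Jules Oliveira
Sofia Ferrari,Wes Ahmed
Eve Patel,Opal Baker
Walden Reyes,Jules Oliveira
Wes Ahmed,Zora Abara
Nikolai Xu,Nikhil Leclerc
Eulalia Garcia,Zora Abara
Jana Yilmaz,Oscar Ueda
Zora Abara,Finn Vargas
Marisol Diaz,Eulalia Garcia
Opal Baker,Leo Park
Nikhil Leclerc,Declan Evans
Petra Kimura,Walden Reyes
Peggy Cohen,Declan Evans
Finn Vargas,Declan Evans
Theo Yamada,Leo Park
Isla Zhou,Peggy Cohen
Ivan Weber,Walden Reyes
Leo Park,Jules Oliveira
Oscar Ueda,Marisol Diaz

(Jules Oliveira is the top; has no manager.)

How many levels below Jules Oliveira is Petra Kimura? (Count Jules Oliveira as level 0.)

Chain from Petra Kimura up to Jules Oliveira: Petra Kimura → Walden Reyes → Jules Oliveira. That is 2 steps up, so Petra Kimura is 2 levels below Jules Oliveira.

2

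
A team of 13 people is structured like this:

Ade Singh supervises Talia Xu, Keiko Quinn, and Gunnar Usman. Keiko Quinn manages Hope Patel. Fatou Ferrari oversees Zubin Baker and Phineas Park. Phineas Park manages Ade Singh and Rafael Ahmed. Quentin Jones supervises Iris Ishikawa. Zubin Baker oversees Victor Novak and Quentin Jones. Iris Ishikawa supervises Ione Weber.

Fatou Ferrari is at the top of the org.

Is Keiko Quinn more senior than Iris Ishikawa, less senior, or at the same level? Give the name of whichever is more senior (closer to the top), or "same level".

same level

Both Keiko Quinn and Iris Ishikawa are 3 levels below Fatou Ferrari.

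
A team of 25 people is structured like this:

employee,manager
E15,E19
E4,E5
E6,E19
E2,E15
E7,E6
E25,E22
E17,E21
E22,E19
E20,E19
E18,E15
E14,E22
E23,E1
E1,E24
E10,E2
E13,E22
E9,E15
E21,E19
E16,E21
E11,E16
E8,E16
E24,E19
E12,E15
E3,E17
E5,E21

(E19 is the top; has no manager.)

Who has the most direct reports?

E19

Direct-report counts: E19 has 6; E22 has 3; E15 has 4; E2 has 1; E6 has 1; E24 has 1; E1 has 1; E21 has 3; E16 has 2; E5 has 1; E17 has 1. The largest is 6, held by E19.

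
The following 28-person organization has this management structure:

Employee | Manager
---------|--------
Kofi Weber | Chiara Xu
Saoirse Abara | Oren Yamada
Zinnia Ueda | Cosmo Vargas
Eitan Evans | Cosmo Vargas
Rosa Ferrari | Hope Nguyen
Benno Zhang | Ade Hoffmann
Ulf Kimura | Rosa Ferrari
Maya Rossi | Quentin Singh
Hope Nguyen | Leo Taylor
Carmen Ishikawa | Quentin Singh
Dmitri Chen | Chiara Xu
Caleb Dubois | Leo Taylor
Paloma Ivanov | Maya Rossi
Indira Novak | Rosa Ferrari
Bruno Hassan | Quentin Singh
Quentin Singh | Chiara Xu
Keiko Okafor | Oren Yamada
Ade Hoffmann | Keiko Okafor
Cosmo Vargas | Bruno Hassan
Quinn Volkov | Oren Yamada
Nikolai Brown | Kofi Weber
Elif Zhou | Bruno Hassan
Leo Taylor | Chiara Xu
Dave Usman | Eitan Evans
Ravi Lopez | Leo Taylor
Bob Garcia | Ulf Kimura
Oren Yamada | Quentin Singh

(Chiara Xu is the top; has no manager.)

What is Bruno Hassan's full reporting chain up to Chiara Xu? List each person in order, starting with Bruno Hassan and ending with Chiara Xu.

Bruno Hassan -> Quentin Singh -> Chiara Xu

Bruno Hassan reports to Quentin Singh. Quentin Singh reports to Chiara Xu. Chiara Xu is at the top.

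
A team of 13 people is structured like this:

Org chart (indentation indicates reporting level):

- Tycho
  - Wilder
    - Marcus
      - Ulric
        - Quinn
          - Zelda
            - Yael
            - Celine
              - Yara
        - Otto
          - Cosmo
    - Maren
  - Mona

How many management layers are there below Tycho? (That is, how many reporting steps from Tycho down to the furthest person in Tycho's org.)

7

The longest chain under Tycho runs Tycho → Wilder → Marcus → Ulric → Quinn → Zelda → Celine → Yara, which is 7 levels below Tycho.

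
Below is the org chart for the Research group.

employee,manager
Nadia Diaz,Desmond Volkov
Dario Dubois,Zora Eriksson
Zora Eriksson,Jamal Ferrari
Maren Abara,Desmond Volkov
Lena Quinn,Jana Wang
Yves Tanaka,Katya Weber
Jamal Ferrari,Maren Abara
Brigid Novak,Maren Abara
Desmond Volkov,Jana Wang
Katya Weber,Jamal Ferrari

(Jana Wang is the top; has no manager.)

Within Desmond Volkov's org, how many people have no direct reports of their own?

The people in Desmond Volkov's organization with no one reporting to them are Nadia Diaz, Brigid Novak, Yves Tanaka, Dario Dubois. That is 4.

4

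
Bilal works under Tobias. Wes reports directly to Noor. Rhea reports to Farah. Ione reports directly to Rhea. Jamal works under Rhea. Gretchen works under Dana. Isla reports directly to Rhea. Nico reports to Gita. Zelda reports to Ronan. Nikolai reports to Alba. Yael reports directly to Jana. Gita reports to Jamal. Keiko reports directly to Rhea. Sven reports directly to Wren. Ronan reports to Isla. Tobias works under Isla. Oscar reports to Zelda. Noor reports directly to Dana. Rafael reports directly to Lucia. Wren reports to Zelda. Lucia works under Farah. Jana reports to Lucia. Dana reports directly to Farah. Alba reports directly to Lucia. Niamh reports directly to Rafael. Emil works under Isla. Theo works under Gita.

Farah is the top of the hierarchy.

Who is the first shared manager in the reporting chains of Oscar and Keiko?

Rhea

Oscar's chain of managers is Zelda, Ronan, Isla, Rhea, Farah. Keiko's chain of managers is Rhea, Farah. The first manager that appears in both chains is Rhea.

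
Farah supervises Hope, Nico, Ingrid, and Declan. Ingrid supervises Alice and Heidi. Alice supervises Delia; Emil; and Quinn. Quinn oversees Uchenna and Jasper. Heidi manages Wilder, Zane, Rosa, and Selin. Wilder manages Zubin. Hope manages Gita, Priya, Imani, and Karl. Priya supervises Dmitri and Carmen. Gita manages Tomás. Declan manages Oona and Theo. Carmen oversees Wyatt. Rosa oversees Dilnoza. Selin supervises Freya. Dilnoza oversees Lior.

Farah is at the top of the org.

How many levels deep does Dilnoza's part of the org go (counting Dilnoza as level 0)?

1

The longest chain under Dilnoza runs Dilnoza → Lior, which is 1 level below Dilnoza.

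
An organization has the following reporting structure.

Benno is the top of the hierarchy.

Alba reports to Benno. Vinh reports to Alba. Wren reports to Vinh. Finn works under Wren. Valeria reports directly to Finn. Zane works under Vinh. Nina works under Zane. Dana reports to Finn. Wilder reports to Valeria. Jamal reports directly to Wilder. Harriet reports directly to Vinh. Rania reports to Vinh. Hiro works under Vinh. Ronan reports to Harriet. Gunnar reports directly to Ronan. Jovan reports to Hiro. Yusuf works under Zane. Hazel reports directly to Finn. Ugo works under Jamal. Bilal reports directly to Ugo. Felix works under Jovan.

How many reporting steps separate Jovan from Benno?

4

Chain from Jovan up to Benno: Jovan → Hiro → Vinh → Alba → Benno. That is 4 steps up, so Jovan is 4 levels below Benno.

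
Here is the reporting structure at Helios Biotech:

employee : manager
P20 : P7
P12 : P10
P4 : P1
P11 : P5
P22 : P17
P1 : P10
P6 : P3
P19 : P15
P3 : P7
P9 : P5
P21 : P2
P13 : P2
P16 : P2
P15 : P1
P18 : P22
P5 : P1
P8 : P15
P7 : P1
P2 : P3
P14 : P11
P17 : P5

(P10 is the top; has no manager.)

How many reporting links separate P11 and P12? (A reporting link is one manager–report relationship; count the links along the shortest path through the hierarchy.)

P11 is 3 levels below P10, and P12 is 1 level below P10 (their lowest common manager). The shortest path runs up from P11 to P10 and back down to P12: 3 + 1 = 4 links.

4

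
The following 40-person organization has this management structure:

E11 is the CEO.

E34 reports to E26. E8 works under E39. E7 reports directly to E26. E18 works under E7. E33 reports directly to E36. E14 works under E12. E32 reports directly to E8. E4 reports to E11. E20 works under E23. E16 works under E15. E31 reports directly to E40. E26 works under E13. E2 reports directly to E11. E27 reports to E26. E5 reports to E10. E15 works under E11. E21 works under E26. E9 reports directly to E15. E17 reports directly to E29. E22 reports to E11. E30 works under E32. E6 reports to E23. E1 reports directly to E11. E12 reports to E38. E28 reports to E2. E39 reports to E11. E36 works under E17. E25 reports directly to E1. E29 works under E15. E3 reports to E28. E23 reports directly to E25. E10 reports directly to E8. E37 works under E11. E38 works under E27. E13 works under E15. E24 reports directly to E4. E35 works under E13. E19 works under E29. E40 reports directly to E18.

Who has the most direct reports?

E11

Direct-report counts: E11 has 7; E2 has 1; E28 has 1; E4 has 1; E15 has 4; E29 has 2; E17 has 1; E36 has 1; E13 has 2; E26 has 4; E27 has 1; E38 has 1; E12 has 1; E7 has 1; E18 has 1; E40 has 1; E39 has 1; E8 has 2; E32 has 1; E10 has 1; E1 has 1; E25 has 1; E23 has 2. The largest is 7, held by E11.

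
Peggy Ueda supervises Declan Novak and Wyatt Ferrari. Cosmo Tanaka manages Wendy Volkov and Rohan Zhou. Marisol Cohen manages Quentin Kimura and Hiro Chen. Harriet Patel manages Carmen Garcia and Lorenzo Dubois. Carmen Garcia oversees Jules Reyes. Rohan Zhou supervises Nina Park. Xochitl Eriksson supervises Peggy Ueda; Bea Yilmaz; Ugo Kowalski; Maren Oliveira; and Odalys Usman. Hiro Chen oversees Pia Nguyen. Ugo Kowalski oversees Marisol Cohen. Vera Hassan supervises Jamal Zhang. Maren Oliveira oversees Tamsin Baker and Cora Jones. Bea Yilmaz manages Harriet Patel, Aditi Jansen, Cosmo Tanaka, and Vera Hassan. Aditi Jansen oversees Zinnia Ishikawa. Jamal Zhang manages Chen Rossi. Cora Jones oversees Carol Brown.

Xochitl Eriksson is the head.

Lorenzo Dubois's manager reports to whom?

Lorenzo Dubois reports to Harriet Patel, and Harriet Patel reports to Bea Yilmaz. So Lorenzo Dubois's skip-level manager is Bea Yilmaz.

Bea Yilmaz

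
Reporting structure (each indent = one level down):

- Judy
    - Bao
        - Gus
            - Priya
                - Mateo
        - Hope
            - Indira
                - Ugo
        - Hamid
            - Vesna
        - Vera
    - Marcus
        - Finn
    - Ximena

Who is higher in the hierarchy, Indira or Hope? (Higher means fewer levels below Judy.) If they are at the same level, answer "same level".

Indira is 3 levels below Judy; Hope is 2. Hope is higher.

Hope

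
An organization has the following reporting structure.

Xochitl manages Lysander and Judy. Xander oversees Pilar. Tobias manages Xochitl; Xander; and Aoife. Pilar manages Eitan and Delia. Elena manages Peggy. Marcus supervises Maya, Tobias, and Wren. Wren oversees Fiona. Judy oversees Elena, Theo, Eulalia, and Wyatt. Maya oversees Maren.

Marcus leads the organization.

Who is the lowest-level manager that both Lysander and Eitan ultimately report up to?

Tobias

Lysander's chain of managers is Xochitl, Tobias, Marcus. Eitan's chain of managers is Pilar, Xander, Tobias, Marcus. The first manager that appears in both chains is Tobias.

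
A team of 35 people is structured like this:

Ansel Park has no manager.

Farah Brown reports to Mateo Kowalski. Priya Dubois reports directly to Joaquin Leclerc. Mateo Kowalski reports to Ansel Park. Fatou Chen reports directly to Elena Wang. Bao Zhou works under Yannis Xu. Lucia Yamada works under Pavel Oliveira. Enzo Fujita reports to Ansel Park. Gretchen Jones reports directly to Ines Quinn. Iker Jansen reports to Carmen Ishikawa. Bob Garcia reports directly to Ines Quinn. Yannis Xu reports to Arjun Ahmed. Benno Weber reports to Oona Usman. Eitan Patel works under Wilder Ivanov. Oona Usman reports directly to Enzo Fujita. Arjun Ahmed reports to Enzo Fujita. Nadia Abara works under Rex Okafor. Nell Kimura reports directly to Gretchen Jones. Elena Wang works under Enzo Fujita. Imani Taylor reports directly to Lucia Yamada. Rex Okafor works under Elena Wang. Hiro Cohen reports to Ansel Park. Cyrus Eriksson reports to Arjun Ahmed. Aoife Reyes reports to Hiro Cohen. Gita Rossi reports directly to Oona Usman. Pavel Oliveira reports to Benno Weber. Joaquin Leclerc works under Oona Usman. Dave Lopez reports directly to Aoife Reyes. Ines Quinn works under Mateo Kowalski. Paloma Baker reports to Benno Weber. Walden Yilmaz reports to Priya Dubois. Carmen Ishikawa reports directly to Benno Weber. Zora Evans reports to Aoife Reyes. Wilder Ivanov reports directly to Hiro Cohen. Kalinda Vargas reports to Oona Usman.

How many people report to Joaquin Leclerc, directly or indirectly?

2

Joaquin Leclerc directly manages Priya Dubois. Under Priya Dubois: Walden Yilmaz (1). That's 2 in total.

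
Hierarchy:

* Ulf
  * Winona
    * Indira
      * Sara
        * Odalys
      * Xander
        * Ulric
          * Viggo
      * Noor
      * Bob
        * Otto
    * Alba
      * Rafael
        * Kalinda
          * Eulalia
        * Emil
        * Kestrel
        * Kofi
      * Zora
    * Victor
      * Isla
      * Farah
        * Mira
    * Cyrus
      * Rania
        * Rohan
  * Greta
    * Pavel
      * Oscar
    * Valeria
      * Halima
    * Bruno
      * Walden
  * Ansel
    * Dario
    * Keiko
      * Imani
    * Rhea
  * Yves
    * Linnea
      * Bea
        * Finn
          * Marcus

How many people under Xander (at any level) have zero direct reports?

1

The only person in Xander's organization with no one reporting to them is Viggo. That is 1.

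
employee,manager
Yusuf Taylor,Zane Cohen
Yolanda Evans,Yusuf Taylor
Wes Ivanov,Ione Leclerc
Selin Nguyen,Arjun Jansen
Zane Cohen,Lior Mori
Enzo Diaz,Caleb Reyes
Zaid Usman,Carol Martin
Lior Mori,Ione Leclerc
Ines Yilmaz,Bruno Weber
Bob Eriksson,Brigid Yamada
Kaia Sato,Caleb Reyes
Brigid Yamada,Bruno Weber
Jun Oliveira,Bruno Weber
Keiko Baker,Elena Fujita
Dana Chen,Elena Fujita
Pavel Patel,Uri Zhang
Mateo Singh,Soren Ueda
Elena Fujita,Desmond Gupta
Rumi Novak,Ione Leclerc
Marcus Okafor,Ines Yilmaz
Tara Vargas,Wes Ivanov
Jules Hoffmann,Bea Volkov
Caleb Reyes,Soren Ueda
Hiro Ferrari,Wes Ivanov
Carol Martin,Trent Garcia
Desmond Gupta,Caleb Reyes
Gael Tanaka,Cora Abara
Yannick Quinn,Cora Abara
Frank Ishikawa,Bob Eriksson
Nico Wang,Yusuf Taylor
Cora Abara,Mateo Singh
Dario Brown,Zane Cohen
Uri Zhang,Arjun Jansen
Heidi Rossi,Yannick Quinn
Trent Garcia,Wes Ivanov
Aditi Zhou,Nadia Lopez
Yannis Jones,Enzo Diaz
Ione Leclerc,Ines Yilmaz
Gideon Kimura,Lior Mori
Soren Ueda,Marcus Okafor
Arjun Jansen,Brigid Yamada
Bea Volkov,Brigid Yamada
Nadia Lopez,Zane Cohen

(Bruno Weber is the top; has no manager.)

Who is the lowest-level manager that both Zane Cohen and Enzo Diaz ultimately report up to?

Zane Cohen's chain of managers is Lior Mori, Ione Leclerc, Ines Yilmaz, Bruno Weber. Enzo Diaz's chain of managers is Caleb Reyes, Soren Ueda, Marcus Okafor, Ines Yilmaz, Bruno Weber. The first manager that appears in both chains is Ines Yilmaz.

Ines Yilmaz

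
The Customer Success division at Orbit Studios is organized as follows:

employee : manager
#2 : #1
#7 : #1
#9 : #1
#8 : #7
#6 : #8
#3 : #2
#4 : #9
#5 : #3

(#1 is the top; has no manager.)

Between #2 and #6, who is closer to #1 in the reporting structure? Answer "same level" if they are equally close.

#2 is 1 level below #1; #6 is 3. #2 is higher.

#2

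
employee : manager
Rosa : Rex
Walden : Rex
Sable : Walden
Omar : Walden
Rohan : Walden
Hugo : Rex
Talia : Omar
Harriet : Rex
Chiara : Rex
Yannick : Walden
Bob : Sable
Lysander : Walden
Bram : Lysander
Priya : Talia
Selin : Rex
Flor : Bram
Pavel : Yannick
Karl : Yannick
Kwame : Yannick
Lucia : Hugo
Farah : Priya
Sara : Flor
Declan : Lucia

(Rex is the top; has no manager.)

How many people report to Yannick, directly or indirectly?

Yannick directly manages Pavel, Karl, Kwame. Pavel has no reports. Karl has no reports. Kwame has no reports. So Yannick's organization is 3 direct reports plus everyone under them: 1 + 1 + 1 = 3.

3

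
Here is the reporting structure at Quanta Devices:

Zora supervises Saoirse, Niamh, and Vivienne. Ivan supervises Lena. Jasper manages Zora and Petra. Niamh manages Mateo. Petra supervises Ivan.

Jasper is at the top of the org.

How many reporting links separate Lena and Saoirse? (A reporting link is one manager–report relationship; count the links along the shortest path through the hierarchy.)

Lena is 3 levels below Jasper, and Saoirse is 2 levels below Jasper (their lowest common manager). The shortest path runs up from Lena to Jasper and back down to Saoirse: 3 + 2 = 5 links.

5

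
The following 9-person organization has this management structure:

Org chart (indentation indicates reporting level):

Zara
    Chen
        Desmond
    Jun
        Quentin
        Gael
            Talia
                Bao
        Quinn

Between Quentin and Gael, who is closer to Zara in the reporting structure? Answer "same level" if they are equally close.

same level

Both Quentin and Gael are 2 levels below Zara.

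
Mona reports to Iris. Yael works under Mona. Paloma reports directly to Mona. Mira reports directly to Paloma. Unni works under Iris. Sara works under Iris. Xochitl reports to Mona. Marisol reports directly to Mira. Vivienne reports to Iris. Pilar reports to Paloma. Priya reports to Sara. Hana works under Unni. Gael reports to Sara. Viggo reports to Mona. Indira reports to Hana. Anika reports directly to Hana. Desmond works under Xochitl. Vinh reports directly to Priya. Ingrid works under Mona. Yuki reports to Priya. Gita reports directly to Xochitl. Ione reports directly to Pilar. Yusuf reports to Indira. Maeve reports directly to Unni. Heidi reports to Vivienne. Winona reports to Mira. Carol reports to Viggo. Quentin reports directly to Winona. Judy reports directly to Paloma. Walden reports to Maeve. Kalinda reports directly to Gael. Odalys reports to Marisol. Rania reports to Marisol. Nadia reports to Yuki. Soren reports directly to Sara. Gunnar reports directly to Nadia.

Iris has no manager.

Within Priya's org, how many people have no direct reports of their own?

2

The people in Priya's organization with no one reporting to them are Gunnar, Vinh. That is 2.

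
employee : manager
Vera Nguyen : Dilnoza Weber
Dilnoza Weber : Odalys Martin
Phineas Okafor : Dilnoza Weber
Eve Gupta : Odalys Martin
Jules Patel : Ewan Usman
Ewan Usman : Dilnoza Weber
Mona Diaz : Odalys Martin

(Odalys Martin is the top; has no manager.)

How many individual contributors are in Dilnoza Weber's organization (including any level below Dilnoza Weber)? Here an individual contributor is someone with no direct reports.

3

The people in Dilnoza Weber's organization with no one reporting to them are Phineas Okafor, Vera Nguyen, Jules Patel. That is 3.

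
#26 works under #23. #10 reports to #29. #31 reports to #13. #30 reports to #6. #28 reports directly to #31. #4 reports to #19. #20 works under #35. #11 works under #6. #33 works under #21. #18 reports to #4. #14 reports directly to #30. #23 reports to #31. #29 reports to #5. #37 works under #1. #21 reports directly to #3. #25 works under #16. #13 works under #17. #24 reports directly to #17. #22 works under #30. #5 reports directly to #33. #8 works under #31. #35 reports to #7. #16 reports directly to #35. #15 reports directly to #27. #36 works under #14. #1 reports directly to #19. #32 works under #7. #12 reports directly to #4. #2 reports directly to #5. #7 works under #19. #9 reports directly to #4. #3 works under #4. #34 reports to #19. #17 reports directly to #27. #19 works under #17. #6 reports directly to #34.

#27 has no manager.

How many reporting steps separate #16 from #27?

Chain from #16 up to #27: #16 → #35 → #7 → #19 → #17 → #27. That is 5 steps up, so #16 is 5 levels below #27.

5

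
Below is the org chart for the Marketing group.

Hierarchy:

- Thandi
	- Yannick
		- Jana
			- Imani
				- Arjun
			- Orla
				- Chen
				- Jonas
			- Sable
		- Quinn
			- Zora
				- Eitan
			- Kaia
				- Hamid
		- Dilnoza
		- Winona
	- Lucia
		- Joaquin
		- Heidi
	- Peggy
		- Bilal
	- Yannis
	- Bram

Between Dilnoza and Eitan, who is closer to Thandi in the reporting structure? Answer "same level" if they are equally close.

Dilnoza is 2 levels below Thandi; Eitan is 4. Dilnoza is higher.

Dilnoza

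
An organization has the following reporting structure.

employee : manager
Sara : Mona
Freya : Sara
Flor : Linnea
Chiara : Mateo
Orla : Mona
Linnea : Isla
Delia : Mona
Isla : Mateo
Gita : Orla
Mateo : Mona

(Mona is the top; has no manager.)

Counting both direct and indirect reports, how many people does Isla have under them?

2

Isla directly manages Linnea. Under Linnea: Flor (1). That's 2 in total.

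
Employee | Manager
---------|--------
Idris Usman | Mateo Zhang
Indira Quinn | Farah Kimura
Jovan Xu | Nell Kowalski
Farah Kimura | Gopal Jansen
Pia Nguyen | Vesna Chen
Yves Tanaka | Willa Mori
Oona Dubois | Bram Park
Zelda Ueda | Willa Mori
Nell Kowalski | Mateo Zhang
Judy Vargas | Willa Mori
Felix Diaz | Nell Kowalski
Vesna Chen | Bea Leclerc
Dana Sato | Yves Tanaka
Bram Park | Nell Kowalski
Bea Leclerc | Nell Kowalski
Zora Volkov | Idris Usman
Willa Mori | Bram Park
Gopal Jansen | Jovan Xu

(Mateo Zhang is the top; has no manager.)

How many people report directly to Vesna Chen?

1

Vesna Chen directly manages Pia Nguyen. That is 1 direct report.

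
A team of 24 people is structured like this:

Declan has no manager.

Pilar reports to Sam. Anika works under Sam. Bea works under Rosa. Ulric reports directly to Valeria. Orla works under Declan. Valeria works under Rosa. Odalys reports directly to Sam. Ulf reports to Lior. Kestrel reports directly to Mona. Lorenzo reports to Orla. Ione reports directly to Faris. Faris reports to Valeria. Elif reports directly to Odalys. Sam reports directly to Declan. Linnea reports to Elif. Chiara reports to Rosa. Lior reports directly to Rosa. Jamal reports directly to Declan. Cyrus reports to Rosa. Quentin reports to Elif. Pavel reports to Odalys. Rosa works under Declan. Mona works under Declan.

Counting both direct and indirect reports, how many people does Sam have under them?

7

Sam directly manages Odalys, Anika, Pilar. Under Odalys: Pavel, Elif, Linnea, Quentin (4). Anika has no reports. Pilar has no reports. So Sam's organization is 3 direct reports plus everyone under them: 5 + 1 + 1 = 7.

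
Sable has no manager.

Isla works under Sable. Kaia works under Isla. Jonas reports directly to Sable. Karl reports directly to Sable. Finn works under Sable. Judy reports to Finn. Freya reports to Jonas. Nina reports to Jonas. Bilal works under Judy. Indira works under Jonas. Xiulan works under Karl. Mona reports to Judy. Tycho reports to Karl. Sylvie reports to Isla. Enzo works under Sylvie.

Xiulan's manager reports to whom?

Xiulan reports to Karl, and Karl reports to Sable. So Xiulan's skip-level manager is Sable.

Sable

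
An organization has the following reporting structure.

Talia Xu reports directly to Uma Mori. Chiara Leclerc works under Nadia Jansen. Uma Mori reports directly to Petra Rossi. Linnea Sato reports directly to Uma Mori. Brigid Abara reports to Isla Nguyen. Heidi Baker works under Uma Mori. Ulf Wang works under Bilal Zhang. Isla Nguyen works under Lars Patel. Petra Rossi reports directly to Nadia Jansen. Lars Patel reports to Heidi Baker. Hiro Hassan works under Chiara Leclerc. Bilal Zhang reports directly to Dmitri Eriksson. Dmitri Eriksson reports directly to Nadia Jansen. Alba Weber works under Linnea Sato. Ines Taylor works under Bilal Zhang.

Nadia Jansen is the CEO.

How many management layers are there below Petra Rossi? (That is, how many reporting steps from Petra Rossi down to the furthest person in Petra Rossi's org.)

The longest chain under Petra Rossi runs Petra Rossi → Uma Mori → Heidi Baker → Lars Patel → Isla Nguyen → Brigid Abara, which is 5 levels below Petra Rossi.

5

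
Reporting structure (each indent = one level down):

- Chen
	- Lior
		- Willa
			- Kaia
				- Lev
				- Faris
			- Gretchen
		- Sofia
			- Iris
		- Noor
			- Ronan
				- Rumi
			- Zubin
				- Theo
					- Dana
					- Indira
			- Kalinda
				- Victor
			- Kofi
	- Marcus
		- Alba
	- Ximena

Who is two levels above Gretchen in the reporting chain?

Lior

Gretchen reports to Willa, and Willa reports to Lior. So Gretchen's skip-level manager is Lior.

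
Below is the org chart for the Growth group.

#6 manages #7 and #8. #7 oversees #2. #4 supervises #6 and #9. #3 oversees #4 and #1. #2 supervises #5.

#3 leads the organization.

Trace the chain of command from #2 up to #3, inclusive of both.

#2 -> #7 -> #6 -> #4 -> #3

#2 reports to #7. #7 reports to #6. #6 reports to #4. #4 reports to #3. #3 is at the top.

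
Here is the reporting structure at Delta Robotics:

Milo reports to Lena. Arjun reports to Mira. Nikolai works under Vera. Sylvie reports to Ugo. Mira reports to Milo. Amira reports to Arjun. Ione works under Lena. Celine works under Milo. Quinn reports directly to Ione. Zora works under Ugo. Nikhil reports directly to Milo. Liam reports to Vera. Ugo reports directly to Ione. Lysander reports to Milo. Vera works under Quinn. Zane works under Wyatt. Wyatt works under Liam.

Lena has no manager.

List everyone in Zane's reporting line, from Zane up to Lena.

Zane -> Wyatt -> Liam -> Vera -> Quinn -> Ione -> Lena

Zane reports to Wyatt. Wyatt reports to Liam. Liam reports to Vera. Vera reports to Quinn. Quinn reports to Ione. Ione reports to Lena. Lena is at the top.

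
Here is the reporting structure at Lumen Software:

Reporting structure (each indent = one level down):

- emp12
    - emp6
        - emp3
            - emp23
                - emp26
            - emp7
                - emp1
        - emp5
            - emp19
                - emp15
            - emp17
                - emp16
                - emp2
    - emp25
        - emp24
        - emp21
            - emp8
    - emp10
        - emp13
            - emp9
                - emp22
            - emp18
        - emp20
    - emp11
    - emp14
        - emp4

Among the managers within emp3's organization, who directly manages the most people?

emp3

Direct-report counts within emp3's organization: emp3 has 2; emp7 has 1; emp23 has 1. The largest is 2, held by emp3.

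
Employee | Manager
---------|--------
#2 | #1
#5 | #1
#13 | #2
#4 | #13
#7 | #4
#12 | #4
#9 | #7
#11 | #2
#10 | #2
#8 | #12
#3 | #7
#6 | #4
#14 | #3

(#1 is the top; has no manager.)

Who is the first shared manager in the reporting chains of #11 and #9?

#11's chain of managers is #2, #1. #9's chain of managers is #7, #4, #13, #2, #1. The first manager that appears in both chains is #2.

#2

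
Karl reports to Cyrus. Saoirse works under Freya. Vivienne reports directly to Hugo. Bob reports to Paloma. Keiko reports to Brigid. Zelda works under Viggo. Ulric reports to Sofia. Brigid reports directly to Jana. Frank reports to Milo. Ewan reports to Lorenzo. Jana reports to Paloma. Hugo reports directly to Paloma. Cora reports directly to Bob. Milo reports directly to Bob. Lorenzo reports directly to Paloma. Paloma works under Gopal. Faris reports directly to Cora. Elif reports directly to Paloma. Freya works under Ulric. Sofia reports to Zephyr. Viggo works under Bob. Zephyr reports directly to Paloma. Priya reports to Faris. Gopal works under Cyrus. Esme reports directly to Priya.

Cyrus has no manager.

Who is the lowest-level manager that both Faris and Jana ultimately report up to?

Paloma

Faris's chain of managers is Cora, Bob, Paloma, Gopal, Cyrus. Jana's chain of managers is Paloma, Gopal, Cyrus. The first manager that appears in both chains is Paloma.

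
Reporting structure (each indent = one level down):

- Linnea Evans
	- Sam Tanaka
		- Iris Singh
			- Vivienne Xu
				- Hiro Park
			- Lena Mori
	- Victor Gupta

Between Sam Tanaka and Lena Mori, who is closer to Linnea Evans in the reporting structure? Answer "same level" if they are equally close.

Sam Tanaka is 1 level below Linnea Evans; Lena Mori is 3. Sam Tanaka is higher.

Sam Tanaka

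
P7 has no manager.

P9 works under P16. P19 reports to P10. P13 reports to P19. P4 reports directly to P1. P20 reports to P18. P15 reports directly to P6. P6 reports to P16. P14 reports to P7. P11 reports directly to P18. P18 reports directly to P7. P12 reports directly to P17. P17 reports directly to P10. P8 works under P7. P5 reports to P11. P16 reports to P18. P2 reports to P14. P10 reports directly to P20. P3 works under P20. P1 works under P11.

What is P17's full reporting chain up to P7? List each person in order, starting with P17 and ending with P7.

P17 -> P10 -> P20 -> P18 -> P7

P17 reports to P10. P10 reports to P20. P20 reports to P18. P18 reports to P7. P7 is at the top.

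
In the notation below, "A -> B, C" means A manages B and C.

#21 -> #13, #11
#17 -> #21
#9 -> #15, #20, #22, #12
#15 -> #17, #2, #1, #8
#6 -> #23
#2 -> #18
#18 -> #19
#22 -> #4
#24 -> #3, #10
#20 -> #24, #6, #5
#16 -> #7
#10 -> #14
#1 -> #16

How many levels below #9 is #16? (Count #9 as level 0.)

Chain from #16 up to #9: #16 → #1 → #15 → #9. That is 3 steps up, so #16 is 3 levels below #9.

3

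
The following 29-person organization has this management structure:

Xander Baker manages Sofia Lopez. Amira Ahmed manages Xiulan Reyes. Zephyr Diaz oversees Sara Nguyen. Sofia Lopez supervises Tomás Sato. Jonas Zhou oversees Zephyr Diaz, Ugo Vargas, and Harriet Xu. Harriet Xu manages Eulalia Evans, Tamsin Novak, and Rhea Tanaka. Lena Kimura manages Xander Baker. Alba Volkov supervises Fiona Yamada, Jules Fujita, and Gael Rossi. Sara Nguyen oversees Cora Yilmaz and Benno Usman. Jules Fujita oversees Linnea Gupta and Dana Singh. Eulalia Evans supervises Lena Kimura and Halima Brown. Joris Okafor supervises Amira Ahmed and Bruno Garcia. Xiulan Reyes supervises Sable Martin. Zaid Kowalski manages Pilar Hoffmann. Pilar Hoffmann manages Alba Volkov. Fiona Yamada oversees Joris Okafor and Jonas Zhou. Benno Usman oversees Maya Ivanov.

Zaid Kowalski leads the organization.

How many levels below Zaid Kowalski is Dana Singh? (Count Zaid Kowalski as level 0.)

4

Chain from Dana Singh up to Zaid Kowalski: Dana Singh → Jules Fujita → Alba Volkov → Pilar Hoffmann → Zaid Kowalski. That is 4 steps up, so Dana Singh is 4 levels below Zaid Kowalski.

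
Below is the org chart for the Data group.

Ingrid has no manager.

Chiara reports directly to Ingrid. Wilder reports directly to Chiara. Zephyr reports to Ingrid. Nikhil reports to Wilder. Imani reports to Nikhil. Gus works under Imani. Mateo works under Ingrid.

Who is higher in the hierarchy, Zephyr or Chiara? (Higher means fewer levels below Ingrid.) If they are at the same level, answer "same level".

same level

Both Zephyr and Chiara are 1 level below Ingrid.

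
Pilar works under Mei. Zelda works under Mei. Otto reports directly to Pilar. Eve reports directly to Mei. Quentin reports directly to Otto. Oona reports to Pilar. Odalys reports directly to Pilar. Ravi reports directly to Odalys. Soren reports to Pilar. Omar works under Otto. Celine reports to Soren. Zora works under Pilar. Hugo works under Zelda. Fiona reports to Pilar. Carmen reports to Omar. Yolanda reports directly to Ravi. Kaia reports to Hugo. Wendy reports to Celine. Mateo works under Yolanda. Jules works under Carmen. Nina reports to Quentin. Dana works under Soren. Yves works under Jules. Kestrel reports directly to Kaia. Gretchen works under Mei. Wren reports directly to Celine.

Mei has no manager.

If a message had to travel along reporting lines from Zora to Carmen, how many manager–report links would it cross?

Zora is 1 level below Pilar, and Carmen is 3 levels below Pilar (their lowest common manager). The shortest path runs up from Zora to Pilar and back down to Carmen: 1 + 3 = 4 links.

4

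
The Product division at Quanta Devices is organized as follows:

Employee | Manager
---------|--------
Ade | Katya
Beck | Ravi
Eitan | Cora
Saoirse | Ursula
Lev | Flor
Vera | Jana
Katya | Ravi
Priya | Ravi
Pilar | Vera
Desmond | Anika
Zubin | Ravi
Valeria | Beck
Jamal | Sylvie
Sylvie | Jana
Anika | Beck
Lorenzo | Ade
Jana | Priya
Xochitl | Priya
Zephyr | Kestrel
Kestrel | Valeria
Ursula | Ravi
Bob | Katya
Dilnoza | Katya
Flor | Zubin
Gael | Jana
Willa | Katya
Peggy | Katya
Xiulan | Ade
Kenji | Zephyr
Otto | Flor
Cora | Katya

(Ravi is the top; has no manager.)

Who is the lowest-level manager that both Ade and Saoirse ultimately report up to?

Ravi

Ade's chain of managers is Katya, Ravi. Saoirse's chain of managers is Ursula, Ravi. The first manager that appears in both chains is Ravi.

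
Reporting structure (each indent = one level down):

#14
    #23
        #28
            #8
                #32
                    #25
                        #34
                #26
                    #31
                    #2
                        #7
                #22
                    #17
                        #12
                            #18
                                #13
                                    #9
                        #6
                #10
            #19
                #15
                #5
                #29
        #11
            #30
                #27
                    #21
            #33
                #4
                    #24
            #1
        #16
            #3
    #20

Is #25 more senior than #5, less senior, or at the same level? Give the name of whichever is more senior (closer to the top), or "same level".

#25 is 5 levels below #14; #5 is 4. #5 is higher.

#5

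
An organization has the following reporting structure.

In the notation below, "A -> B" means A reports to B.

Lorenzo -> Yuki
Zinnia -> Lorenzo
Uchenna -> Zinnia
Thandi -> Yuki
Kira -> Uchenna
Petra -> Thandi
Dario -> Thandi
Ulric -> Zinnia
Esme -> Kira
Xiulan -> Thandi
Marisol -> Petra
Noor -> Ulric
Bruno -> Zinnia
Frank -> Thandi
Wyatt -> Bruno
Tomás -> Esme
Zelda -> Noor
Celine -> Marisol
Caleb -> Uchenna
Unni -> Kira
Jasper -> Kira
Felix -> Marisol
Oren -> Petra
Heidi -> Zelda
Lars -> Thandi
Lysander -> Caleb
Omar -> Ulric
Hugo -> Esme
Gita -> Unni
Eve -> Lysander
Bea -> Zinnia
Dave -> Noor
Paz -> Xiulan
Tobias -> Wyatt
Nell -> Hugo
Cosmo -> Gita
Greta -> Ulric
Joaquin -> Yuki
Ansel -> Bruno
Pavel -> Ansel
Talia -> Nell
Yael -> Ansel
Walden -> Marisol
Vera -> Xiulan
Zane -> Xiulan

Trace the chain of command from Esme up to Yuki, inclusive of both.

Esme reports to Kira. Kira reports to Uchenna. Uchenna reports to Zinnia. Zinnia reports to Lorenzo. Lorenzo reports to Yuki. Yuki is at the top.

Esme -> Kira -> Uchenna -> Zinnia -> Lorenzo -> Yuki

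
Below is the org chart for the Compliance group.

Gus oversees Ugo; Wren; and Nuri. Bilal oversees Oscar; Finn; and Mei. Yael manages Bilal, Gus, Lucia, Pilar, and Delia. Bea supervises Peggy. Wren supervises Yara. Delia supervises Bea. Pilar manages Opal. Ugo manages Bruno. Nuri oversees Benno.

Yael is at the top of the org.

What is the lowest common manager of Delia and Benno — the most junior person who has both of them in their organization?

Yael

Delia's chain of managers is Yael. Benno's chain of managers is Nuri, Gus, Yael. The first manager that appears in both chains is Yael.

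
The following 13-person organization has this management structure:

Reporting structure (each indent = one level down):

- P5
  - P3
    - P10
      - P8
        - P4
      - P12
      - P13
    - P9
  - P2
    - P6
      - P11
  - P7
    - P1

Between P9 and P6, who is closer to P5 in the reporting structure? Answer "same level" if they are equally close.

Both P9 and P6 are 2 levels below P5.

same level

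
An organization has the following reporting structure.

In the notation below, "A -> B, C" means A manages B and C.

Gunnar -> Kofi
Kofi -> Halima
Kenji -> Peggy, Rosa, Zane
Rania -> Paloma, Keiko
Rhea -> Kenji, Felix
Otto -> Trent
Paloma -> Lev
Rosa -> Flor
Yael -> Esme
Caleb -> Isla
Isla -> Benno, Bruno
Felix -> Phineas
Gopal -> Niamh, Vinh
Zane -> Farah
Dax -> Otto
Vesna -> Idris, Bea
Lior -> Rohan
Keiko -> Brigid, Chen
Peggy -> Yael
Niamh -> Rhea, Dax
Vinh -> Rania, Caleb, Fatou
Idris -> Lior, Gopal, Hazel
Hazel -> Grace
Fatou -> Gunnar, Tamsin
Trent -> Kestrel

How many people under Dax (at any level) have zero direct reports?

1

The only person in Dax's organization with no one reporting to them is Kestrel. That is 1.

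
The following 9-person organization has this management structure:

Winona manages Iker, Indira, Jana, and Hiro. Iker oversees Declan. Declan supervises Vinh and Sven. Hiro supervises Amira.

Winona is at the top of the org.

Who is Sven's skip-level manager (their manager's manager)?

Sven reports to Declan, and Declan reports to Iker. So Sven's skip-level manager is Iker.

Iker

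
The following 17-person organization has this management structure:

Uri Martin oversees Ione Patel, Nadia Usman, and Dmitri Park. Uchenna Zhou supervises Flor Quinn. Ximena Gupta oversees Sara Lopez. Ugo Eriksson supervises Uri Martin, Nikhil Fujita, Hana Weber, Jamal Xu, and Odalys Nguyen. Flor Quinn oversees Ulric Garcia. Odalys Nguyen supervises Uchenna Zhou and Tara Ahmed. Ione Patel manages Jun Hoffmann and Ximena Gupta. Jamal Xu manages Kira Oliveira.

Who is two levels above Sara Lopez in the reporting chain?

Sara Lopez reports to Ximena Gupta, and Ximena Gupta reports to Ione Patel. So Sara Lopez's skip-level manager is Ione Patel.

Ione Patel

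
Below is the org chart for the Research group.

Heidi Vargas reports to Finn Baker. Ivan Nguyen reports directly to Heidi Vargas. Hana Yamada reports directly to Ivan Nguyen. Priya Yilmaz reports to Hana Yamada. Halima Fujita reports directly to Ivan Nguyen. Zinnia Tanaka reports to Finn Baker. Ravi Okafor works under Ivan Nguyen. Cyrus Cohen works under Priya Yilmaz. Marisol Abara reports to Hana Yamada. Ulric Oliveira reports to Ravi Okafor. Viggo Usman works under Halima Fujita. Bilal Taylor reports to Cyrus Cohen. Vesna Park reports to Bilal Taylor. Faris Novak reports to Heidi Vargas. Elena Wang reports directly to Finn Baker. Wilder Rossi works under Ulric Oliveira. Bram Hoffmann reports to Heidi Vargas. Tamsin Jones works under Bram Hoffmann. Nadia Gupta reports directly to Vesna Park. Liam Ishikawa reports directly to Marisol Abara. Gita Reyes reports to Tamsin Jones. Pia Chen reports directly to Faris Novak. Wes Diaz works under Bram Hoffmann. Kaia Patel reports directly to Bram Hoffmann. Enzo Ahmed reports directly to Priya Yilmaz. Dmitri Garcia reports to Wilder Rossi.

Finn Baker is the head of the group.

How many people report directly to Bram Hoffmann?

3

Bram Hoffmann directly manages Tamsin Jones, Wes Diaz, Kaia Patel. That is 3 direct reports.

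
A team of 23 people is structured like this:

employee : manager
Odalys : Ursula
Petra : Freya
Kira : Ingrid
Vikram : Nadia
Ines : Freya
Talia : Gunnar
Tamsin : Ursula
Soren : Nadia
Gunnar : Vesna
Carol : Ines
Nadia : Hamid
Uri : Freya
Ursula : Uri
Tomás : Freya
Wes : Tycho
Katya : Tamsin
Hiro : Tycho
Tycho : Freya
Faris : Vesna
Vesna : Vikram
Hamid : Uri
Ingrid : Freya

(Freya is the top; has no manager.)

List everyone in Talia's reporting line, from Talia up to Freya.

Talia -> Gunnar -> Vesna -> Vikram -> Nadia -> Hamid -> Uri -> Freya

Talia reports to Gunnar. Gunnar reports to Vesna. Vesna reports to Vikram. Vikram reports to Nadia. Nadia reports to Hamid. Hamid reports to Uri. Uri reports to Freya. Freya is at the top.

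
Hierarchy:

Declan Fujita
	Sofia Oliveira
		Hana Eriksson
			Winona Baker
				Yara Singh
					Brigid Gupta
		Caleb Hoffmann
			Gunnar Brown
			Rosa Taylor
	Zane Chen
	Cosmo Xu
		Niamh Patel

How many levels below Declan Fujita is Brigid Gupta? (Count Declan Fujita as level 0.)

5

Chain from Brigid Gupta up to Declan Fujita: Brigid Gupta → Yara Singh → Winona Baker → Hana Eriksson → Sofia Oliveira → Declan Fujita. That is 5 steps up, so Brigid Gupta is 5 levels below Declan Fujita.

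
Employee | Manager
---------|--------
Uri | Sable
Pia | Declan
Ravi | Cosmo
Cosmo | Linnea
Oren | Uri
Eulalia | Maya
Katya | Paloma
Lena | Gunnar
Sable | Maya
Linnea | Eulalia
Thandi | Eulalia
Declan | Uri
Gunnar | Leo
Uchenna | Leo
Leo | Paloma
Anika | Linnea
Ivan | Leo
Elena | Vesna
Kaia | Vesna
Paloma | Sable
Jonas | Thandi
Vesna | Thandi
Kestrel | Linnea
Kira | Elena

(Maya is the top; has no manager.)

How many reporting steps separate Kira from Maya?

Chain from Kira up to Maya: Kira → Elena → Vesna → Thandi → Eulalia → Maya. That is 5 steps up, so Kira is 5 levels below Maya.

5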